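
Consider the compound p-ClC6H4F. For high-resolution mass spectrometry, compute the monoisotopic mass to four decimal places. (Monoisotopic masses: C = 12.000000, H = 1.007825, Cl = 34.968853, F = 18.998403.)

129.9986

Element totals:
  C: 6
  H: 4
  Cl: 1
  F: 1
Molecular formula: C6H4ClF.
  M = 6(12.0) + 4(1.007825) + 34.968853 + 18.998403
    = 72.000000 + 4.031300 + 34.968853 + 18.998403 = 129.998556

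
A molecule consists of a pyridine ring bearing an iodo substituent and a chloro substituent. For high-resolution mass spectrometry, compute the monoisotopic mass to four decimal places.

238.8999

Atom tally by fragment:
  pyridine ring core → C:5 H:5 N:1
  (− 2 ring H displaced by substituents)
  + I → I:1
  + Cl → Cl:1
Element totals:
  C: 5
  H: 3
  Cl: 1
  I: 1
  N: 1
Molecular formula: C5H3ClIN.
  M = 5(12.0) + 3(1.007825) + 34.968853 + 126.904472 + 14.003074
    = 60.000000 + 3.023475 + 34.968853 + 126.904472 + 14.003074 = 238.899874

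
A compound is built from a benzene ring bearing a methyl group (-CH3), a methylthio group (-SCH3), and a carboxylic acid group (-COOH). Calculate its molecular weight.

182.24 g/mol

Atom tally by fragment:
  benzene ring core → C:6 H:6
  (− 3 ring H displaced by substituents)
  + CH3 → C:1 H:3
  + SCH3 → C:1 H:3 S:1
  + COOH → C:1 H:1 O:2
Element totals:
  C: 9
  H: 10
  O: 2
  S: 1
Molecular formula: C9H10O2S.
  M = 9(12.011) + 10(1.008) + 2(15.999) + 32.06
    = 108.099 + 10.080 + 31.998 + 32.060 = 182.237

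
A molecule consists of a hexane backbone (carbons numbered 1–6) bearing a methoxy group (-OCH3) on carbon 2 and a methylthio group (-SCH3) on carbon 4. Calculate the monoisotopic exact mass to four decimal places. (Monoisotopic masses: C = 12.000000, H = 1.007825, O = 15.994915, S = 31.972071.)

Atom tally by fragment:
  CH3 → C:1 H:3
  CH(OCH3) → C:2 H:4 O:1
  CH2 → C:1 H:2
  CH(SCH3) → C:2 H:4 S:1
  CH2 → C:1 H:2
  CH3 → C:1 H:3
Element totals:
  C: 8
  H: 18
  O: 1
  S: 1
Molecular formula: C8H18OS.
  M = 8(12.0) + 18(1.007825) + 15.994915 + 31.972071
    = 96.000000 + 18.140850 + 15.994915 + 31.972071 = 162.107836

162.1078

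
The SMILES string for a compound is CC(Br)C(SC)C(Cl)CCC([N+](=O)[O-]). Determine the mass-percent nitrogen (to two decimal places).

4.60%

Atom tally by fragment:
  CH3 → C:1 H:3
  CH(Br) → C:1 H:1 Br:1
  CH(SCH3) → C:2 H:4 S:1
  CH(Cl) → C:1 H:1 Cl:1
  CH2 → C:1 H:2
  CH2 → C:1 H:2
  CH2NO2 → C:1 H:2 N:1 O:2
Element totals:
  C: 8
  H: 15
  Br: 1
  Cl: 1
  N: 1
  O: 2
  S: 1
Molecular formula: C8H15BrClNO2S.
Molar mass = 304.627 g/mol.
Mass from N: 1 × 14.007 = 14.007 g/mol.
%N = 14.007 / 304.627 × 100 = 4.60%.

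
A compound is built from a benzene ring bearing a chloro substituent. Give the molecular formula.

C6H5Cl

Atom tally by fragment:
  benzene ring core → C:6 H:6
  (− 1 ring H displaced by substituents)
  + Cl → Cl:1
Element totals:
  C: 6
  H: 5
  Cl: 1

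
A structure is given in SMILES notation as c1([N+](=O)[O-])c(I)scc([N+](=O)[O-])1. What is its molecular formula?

C4HIN2O4S

Atom tally by fragment:
  thiophene ring core → C:4 H:4 S:1
  (− 3 ring H displaced by substituents)
  + NO2 → N:1 O:2
  + I → I:1
  + NO2 → N:1 O:2
Element totals:
  C: 4
  H: 1
  I: 1
  N: 2
  O: 4
  S: 1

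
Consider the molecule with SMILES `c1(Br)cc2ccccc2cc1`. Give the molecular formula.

C10H7Br

Atom tally by fragment:
  naphthalene ring system core → C:10 H:8
  (− 1 ring H displaced by substituents)
  + Br → Br:1
Element totals:
  C: 10
  H: 7
  Br: 1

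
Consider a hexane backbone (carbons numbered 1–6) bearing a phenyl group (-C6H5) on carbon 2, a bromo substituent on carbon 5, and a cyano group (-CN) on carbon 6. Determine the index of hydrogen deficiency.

Atom tally by fragment:
  CH3 → C:1 H:3
  CH(C6H5) → C:7 H:6
  CH2 → C:1 H:2
  CH2 → C:1 H:2
  CH(Br) → C:1 H:1 Br:1
  CH2CN → C:2 H:2 N:1
Element totals:
  C: 13
  H: 16
  Br: 1
  N: 1
Molecular formula: C13H16BrN.
DoU = (2C + 2 + N − H − X) / 2 = (2·13 + 2 + 1 − 16 − 1) / 2 = 6.

6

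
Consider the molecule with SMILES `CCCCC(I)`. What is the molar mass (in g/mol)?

Atom tally by fragment:
  CH3 → C:1 H:3
  CH2 → C:1 H:2
  CH2 → C:1 H:2
  CH2 → C:1 H:2
  CH2I → C:1 H:2 I:1
Element totals:
  C: 5
  H: 11
  I: 1
Molecular formula: C5H11I.
  M = 5(12.011) + 11(1.008) + 126.904
    = 60.055 + 11.088 + 126.904 = 198.047

198.05 g/mol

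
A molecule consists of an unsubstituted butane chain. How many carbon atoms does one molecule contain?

4

Atom tally by fragment:
  CH3 → C:1 H:3
  CH2 → C:1 H:2
  CH2 → C:1 H:2
  CH3 → C:1 H:3
Element totals:
  C: 4
  H: 10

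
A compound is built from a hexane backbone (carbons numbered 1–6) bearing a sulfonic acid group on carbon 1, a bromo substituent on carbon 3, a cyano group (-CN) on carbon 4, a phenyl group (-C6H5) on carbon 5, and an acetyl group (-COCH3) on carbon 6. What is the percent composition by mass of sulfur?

Atom tally by fragment:
  HO3SCH2 → C:1 H:3 S:1 O:3
  CH2 → C:1 H:2
  CH(Br) → C:1 H:1 Br:1
  CH(CN) → C:2 H:1 N:1
  CH(C6H5) → C:7 H:6
  CH2COCH3 → C:3 H:5 O:1
Element totals:
  C: 15
  H: 18
  Br: 1
  N: 1
  O: 4
  S: 1
Molecular formula: C15H18BrNO4S.
Molar mass = 388.276 g/mol.
Mass from S: 1 × 32.06 = 32.060 g/mol.
%S = 32.060 / 388.276 × 100 = 8.26%.

8.26%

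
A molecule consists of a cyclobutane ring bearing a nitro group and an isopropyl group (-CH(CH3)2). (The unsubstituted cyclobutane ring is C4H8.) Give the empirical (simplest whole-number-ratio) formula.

Atom tally by fragment:
  cyclobutane ring core → C:4 H:8
  (− 2 ring H displaced by substituents)
  + NO2 → N:1 O:2
  + CH(CH3)2 → C:3 H:7
Element totals:
  C: 7
  H: 13
  N: 1
  O: 2
Molecular formula: C7H13NO2.
gcd of subscripts (7, 13, 1, 2) = 1, so the empirical formula equals the molecular formula.

C7H13NO2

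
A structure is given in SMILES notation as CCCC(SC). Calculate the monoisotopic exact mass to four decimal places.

Atom tally by fragment:
  CH3 → C:1 H:3
  CH2 → C:1 H:2
  CH2 → C:1 H:2
  CH2SCH3 → C:2 H:5 S:1
Element totals:
  C: 5
  H: 12
  S: 1
Molecular formula: C5H12S.
  M = 5(12.0) + 12(1.007825) + 31.972071
    = 60.000000 + 12.093900 + 31.972071 = 104.065971

104.0660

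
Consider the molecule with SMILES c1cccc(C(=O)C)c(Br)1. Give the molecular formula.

C8H7BrO

Atom tally by fragment:
  benzene ring core → C:6 H:6
  (− 2 ring H displaced by substituents)
  + COCH3 → C:2 H:3 O:1
  + Br → Br:1
Element totals:
  C: 8
  H: 7
  Br: 1
  O: 1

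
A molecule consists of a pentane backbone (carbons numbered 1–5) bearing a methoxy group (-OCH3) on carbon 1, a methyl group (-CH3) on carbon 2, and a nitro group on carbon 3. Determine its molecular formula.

C7H15NO3

Atom tally by fragment:
  CH3OCH2 → C:2 H:5 O:1
  CH(CH3) → C:2 H:4
  CH(NO2) → C:1 H:1 N:1 O:2
  CH2 → C:1 H:2
  CH3 → C:1 H:3
Element totals:
  C: 7
  H: 15
  N: 1
  O: 3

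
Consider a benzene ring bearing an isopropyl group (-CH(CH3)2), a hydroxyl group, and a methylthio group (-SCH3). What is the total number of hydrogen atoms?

14

Atom tally by fragment:
  benzene ring core → C:6 H:6
  (− 3 ring H displaced by substituents)
  + CH(CH3)2 → C:3 H:7
  + OH → O:1 H:1
  + SCH3 → C:1 H:3 S:1
Element totals:
  C: 10
  H: 14
  O: 1
  S: 1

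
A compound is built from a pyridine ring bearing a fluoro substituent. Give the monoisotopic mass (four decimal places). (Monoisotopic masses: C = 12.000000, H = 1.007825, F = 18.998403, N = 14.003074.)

Atom tally by fragment:
  pyridine ring core → C:5 H:5 N:1
  (− 1 ring H displaced by substituents)
  + F → F:1
Element totals:
  C: 5
  H: 4
  F: 1
  N: 1
Molecular formula: C5H4FN.
  M = 5(12.0) + 4(1.007825) + 18.998403 + 14.003074
    = 60.000000 + 4.031300 + 18.998403 + 14.003074 = 97.032777

97.0328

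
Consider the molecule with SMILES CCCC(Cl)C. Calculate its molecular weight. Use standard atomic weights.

106.59 g/mol

Atom tally by fragment:
  CH3 → C:1 H:3
  CH2 → C:1 H:2
  CH2 → C:1 H:2
  CH(Cl) → C:1 H:1 Cl:1
  CH3 → C:1 H:3
Element totals:
  C: 5
  H: 11
  Cl: 1
Molecular formula: C5H11Cl.
  M = 5(12.011) + 11(1.008) + 35.45
    = 60.055 + 11.088 + 35.450 = 106.593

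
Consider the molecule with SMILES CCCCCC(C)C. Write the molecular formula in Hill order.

C8H18

Atom tally by fragment:
  CH3 → C:1 H:3
  CH2 → C:1 H:2
  CH2 → C:1 H:2
  CH2 → C:1 H:2
  CH2 → C:1 H:2
  CH(CH3) → C:2 H:4
  CH3 → C:1 H:3
Element totals:
  C: 8
  H: 18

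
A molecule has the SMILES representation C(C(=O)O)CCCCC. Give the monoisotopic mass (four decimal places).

Atom tally by fragment:
  HOOCCH2 → C:2 H:3 O:2
  CH2 → C:1 H:2
  CH2 → C:1 H:2
  CH2 → C:1 H:2
  CH2 → C:1 H:2
  CH3 → C:1 H:3
Element totals:
  C: 7
  H: 14
  O: 2
Molecular formula: C7H14O2.
  M = 7(12.0) + 14(1.007825) + 2(15.994915)
    = 84.000000 + 14.109550 + 31.989830 = 130.099380

130.0994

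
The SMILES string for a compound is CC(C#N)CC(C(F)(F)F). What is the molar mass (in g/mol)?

151.13 g/mol

Atom tally by fragment:
  CH3 → C:1 H:3
  CH(CN) → C:2 H:1 N:1
  CH2 → C:1 H:2
  CH2CF3 → C:2 H:2 F:3
Element totals:
  C: 6
  H: 8
  F: 3
  N: 1
Molecular formula: C6H8F3N.
  M = 6(12.011) + 8(1.008) + 3(18.998) + 14.007
    = 72.066 + 8.064 + 56.994 + 14.007 = 151.131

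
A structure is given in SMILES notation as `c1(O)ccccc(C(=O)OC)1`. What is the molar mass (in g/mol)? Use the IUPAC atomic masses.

Atom tally by fragment:
  benzene ring core → C:6 H:6
  (− 2 ring H displaced by substituents)
  + OH → O:1 H:1
  + COOCH3 → C:2 H:3 O:2
Element totals:
  C: 8
  H: 8
  O: 3
Molecular formula: C8H8O3.
  M = 8(12.011) + 8(1.008) + 3(15.999)
    = 96.088 + 8.064 + 47.997 = 152.149

152.15 g/mol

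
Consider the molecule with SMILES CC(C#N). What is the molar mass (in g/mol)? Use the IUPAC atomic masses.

Atom tally by fragment:
  CH3 → C:1 H:3
  CH2CN → C:2 H:2 N:1
Element totals:
  C: 3
  H: 5
  N: 1
Molecular formula: C3H5N.
  M = 3(12.011) + 5(1.008) + 14.007
    = 36.033 + 5.040 + 14.007 = 55.080

55.08 g/mol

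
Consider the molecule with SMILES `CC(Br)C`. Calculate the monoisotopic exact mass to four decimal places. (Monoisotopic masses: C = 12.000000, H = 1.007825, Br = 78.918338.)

Atom tally by fragment:
  CH3 → C:1 H:3
  CH(Br) → C:1 H:1 Br:1
  CH3 → C:1 H:3
Element totals:
  C: 3
  H: 7
  Br: 1
Molecular formula: C3H7Br.
  M = 3(12.0) + 7(1.007825) + 78.918338
    = 36.000000 + 7.054775 + 78.918338 = 121.973113

121.9731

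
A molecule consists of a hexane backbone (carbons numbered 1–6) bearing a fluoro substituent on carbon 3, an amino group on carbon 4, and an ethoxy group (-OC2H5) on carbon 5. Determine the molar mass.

163.24 g/mol

Atom tally by fragment:
  CH3 → C:1 H:3
  CH2 → C:1 H:2
  CH(F) → C:1 H:1 F:1
  CH(NH2) → C:1 H:3 N:1
  CH(OC2H5) → C:3 H:6 O:1
  CH3 → C:1 H:3
Element totals:
  C: 8
  H: 18
  F: 1
  N: 1
  O: 1
Molecular formula: C8H18FNO.
  M = 8(12.011) + 18(1.008) + 18.998 + 14.007 + 15.999
    = 96.088 + 18.144 + 18.998 + 14.007 + 15.999 = 163.236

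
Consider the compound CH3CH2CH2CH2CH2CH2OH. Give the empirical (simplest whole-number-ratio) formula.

Element totals:
  C: 6
  H: 14
  O: 1
Molecular formula: C6H14O.
gcd of subscripts (6, 14, 1) = 1, so the empirical formula equals the molecular formula.

C6H14O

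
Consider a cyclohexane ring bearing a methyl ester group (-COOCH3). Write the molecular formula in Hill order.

C8H14O2

Atom tally by fragment:
  cyclohexane ring core → C:6 H:12
  (− 1 ring H displaced by substituents)
  + COOCH3 → C:2 H:3 O:2
Element totals:
  C: 8
  H: 14
  O: 2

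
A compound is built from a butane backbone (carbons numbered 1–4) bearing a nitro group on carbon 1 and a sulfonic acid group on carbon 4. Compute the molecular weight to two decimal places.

183.18 g/mol

Atom tally by fragment:
  O2NCH2 → C:1 H:2 N:1 O:2
  CH2 → C:1 H:2
  CH2 → C:1 H:2
  CH2SO3H → C:1 H:3 S:1 O:3
Element totals:
  C: 4
  H: 9
  N: 1
  O: 5
  S: 1
Molecular formula: C4H9NO5S.
  M = 4(12.011) + 9(1.008) + 14.007 + 5(15.999) + 32.06
    = 48.044 + 9.072 + 14.007 + 79.995 + 32.060 = 183.178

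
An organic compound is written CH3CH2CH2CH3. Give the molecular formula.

Atom tally by fragment:
  CH3 → C:1 H:3
  CH2 → C:1 H:2
  CH2 → C:1 H:2
  CH3 → C:1 H:3
Element totals:
  C: 4
  H: 10

C4H10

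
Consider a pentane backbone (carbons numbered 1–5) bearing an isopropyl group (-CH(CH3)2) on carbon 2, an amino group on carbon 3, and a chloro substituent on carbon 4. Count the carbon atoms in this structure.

Atom tally by fragment:
  CH3 → C:1 H:3
  CH(CH(CH3)2) → C:4 H:8
  CH(NH2) → C:1 H:3 N:1
  CH(Cl) → C:1 H:1 Cl:1
  CH3 → C:1 H:3
Element totals:
  C: 8
  H: 18
  Cl: 1
  N: 1

8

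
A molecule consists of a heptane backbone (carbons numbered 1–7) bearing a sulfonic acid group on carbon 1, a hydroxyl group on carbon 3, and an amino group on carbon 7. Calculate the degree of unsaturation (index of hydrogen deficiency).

Atom tally by fragment:
  HO3SCH2 → C:1 H:3 S:1 O:3
  CH2 → C:1 H:2
  CH(OH) → C:1 H:2 O:1
  CH2 → C:1 H:2
  CH2 → C:1 H:2
  CH2 → C:1 H:2
  CH2NH2 → C:1 H:4 N:1
Element totals:
  C: 7
  H: 17
  N: 1
  O: 4
  S: 1
Molecular formula: C7H17NO4S.
DoU = (2C + 2 + N − H − X) / 2 = (2·7 + 2 + 1 − 17 − 0) / 2 = 0.

0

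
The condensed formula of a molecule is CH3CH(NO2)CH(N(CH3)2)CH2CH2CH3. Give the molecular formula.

Atom tally by fragment:
  CH3 → C:1 H:3
  CH(NO2) → C:1 H:1 N:1 O:2
  CH(N(CH3)2) → C:3 H:7 N:1
  CH2 → C:1 H:2
  CH2 → C:1 H:2
  CH3 → C:1 H:3
Element totals:
  C: 8
  H: 18
  N: 2
  O: 2

C8H18N2O2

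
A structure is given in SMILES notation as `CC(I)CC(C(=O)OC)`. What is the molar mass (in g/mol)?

242.06 g/mol

Atom tally by fragment:
  CH3 → C:1 H:3
  CH(I) → C:1 H:1 I:1
  CH2 → C:1 H:2
  CH2COOCH3 → C:3 H:5 O:2
Element totals:
  C: 6
  H: 11
  I: 1
  O: 2
Molecular formula: C6H11IO2.
  M = 6(12.011) + 11(1.008) + 126.904 + 2(15.999)
    = 72.066 + 11.088 + 126.904 + 31.998 = 242.056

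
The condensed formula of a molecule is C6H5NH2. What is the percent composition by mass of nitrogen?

15.04%

Element totals:
  C: 6
  H: 7
  N: 1
Molecular formula: C6H7N.
Molar mass = 93.129 g/mol.
Mass from N: 1 × 14.007 = 14.007 g/mol.
%N = 14.007 / 93.129 × 100 = 15.04%.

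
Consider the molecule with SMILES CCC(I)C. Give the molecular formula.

Atom tally by fragment:
  CH3 → C:1 H:3
  CH2 → C:1 H:2
  CH(I) → C:1 H:1 I:1
  CH3 → C:1 H:3
Element totals:
  C: 4
  H: 9
  I: 1

C4H9I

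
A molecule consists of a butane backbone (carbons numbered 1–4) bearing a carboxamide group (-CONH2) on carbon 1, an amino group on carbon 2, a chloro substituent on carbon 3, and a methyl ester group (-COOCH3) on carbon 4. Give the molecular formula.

Atom tally by fragment:
  H2NOCCH2 → C:2 H:4 O:1 N:1
  CH(NH2) → C:1 H:3 N:1
  CH(Cl) → C:1 H:1 Cl:1
  CH2COOCH3 → C:3 H:5 O:2
Element totals:
  C: 7
  H: 13
  Cl: 1
  N: 2
  O: 3

C7H13ClN2O3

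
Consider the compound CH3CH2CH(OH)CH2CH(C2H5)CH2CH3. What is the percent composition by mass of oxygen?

11.09%

Atom tally by fragment:
  CH3 → C:1 H:3
  CH2 → C:1 H:2
  CH(OH) → C:1 H:2 O:1
  CH2 → C:1 H:2
  CH(C2H5) → C:3 H:6
  CH2 → C:1 H:2
  CH3 → C:1 H:3
Element totals:
  C: 9
  H: 20
  O: 1
Molecular formula: C9H20O.
Molar mass = 144.258 g/mol.
Mass from O: 1 × 15.999 = 15.999 g/mol.
%O = 15.999 / 144.258 × 100 = 11.09%.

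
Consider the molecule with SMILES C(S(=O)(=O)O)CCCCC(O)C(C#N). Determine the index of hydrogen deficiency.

Atom tally by fragment:
  HO3SCH2 → C:1 H:3 S:1 O:3
  CH2 → C:1 H:2
  CH2 → C:1 H:2
  CH2 → C:1 H:2
  CH2 → C:1 H:2
  CH(OH) → C:1 H:2 O:1
  CH2CN → C:2 H:2 N:1
Element totals:
  C: 8
  H: 15
  N: 1
  O: 4
  S: 1
Molecular formula: C8H15NO4S.
DoU = (2C + 2 + N − H − X) / 2 = (2·8 + 2 + 1 − 15 − 0) / 2 = 2.

2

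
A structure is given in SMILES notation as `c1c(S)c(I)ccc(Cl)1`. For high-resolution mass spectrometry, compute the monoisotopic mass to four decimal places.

269.8767

Atom tally by fragment:
  benzene ring core → C:6 H:6
  (− 3 ring H displaced by substituents)
  + SH → S:1 H:1
  + I → I:1
  + Cl → Cl:1
Element totals:
  C: 6
  H: 4
  Cl: 1
  I: 1
  S: 1
Molecular formula: C6H4ClIS.
  M = 6(12.0) + 4(1.007825) + 34.968853 + 126.904472 + 31.972071
    = 72.000000 + 4.031300 + 34.968853 + 126.904472 + 31.972071 = 269.876696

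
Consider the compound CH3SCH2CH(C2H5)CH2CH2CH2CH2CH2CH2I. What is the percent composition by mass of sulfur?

10.20%

Element totals:
  C: 11
  H: 23
  I: 1
  S: 1
Molecular formula: C11H23IS.
Molar mass = 314.269 g/mol.
Mass from S: 1 × 32.06 = 32.060 g/mol.
%S = 32.060 / 314.269 × 100 = 10.20%.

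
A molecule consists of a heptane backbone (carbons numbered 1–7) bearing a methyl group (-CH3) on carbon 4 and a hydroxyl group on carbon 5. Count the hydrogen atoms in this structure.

18

Atom tally by fragment:
  CH3 → C:1 H:3
  CH2 → C:1 H:2
  CH2 → C:1 H:2
  CH(CH3) → C:2 H:4
  CH(OH) → C:1 H:2 O:1
  CH2 → C:1 H:2
  CH3 → C:1 H:3
Element totals:
  C: 8
  H: 18
  O: 1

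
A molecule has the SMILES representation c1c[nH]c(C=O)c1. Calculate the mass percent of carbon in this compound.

63.15%

Atom tally by fragment:
  pyrrole ring core → C:4 H:5 N:1
  (− 1 ring H displaced by substituents)
  + CHO → C:1 H:1 O:1
Element totals:
  C: 5
  H: 5
  N: 1
  O: 1
Molecular formula: C5H5NO.
Molar mass = 95.101 g/mol.
Mass from C: 5 × 12.011 = 60.055 g/mol.
%C = 60.055 / 95.101 × 100 = 63.15%.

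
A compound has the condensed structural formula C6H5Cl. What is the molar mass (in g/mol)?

Element totals:
  C: 6
  H: 5
  Cl: 1
Molecular formula: C6H5Cl.
  M = 6(12.011) + 5(1.008) + 35.45
    = 72.066 + 5.040 + 35.450 = 112.556

112.56 g/mol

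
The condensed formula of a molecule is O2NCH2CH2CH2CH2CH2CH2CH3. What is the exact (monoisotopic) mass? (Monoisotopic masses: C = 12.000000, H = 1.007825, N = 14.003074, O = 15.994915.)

Atom tally by fragment:
  O2NCH2 → C:1 H:2 N:1 O:2
  CH2 → C:1 H:2
  CH2 → C:1 H:2
  CH2 → C:1 H:2
  CH2 → C:1 H:2
  CH2 → C:1 H:2
  CH3 → C:1 H:3
Element totals:
  C: 7
  H: 15
  N: 1
  O: 2
Molecular formula: C7H15NO2.
  M = 7(12.0) + 15(1.007825) + 14.003074 + 2(15.994915)
    = 84.000000 + 15.117375 + 14.003074 + 31.989830 = 145.110279

145.1103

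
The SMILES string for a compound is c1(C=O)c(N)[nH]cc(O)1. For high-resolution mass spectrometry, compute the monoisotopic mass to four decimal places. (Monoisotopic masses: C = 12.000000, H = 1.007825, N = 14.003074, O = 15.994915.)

Atom tally by fragment:
  pyrrole ring core → C:4 H:5 N:1
  (− 3 ring H displaced by substituents)
  + CHO → C:1 H:1 O:1
  + NH2 → N:1 H:2
  + OH → O:1 H:1
Element totals:
  C: 5
  H: 6
  N: 2
  O: 2
Molecular formula: C5H6N2O2.
  M = 5(12.0) + 6(1.007825) + 2(14.003074) + 2(15.994915)
    = 60.000000 + 6.046950 + 28.006148 + 31.989830 = 126.042928

126.0429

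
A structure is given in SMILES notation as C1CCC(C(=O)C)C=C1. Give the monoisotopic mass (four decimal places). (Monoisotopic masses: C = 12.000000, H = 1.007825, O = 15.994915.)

124.0888

Atom tally by fragment:
  cyclohexene ring core → C:6 H:10
  (− 1 ring H displaced by substituents)
  + COCH3 → C:2 H:3 O:1
Element totals:
  C: 8
  H: 12
  O: 1
Molecular formula: C8H12O.
  M = 8(12.0) + 12(1.007825) + 15.994915
    = 96.000000 + 12.093900 + 15.994915 = 124.088815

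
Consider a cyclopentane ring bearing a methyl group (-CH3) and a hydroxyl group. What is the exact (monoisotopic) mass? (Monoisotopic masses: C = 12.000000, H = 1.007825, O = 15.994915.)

100.0888

Atom tally by fragment:
  cyclopentane ring core → C:5 H:10
  (− 2 ring H displaced by substituents)
  + CH3 → C:1 H:3
  + OH → O:1 H:1
Element totals:
  C: 6
  H: 12
  O: 1
Molecular formula: C6H12O.
  M = 6(12.0) + 12(1.007825) + 15.994915
    = 72.000000 + 12.093900 + 15.994915 = 100.088815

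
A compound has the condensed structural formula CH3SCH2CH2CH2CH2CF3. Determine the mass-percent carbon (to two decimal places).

41.85%

Atom tally by fragment:
  CH3SCH2 → C:2 H:5 S:1
  CH2 → C:1 H:2
  CH2 → C:1 H:2
  CH2CF3 → C:2 H:2 F:3
Element totals:
  C: 6
  H: 11
  F: 3
  S: 1
Molecular formula: C6H11F3S.
Molar mass = 172.208 g/mol.
Mass from C: 6 × 12.011 = 72.066 g/mol.
%C = 72.066 / 172.208 × 100 = 41.85%.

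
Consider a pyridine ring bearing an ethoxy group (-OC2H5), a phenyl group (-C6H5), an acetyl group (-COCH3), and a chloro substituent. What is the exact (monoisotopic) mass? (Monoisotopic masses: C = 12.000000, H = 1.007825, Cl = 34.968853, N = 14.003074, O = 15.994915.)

Atom tally by fragment:
  pyridine ring core → C:5 H:5 N:1
  (− 4 ring H displaced by substituents)
  + OC2H5 → C:2 H:5 O:1
  + C6H5 → C:6 H:5
  + COCH3 → C:2 H:3 O:1
  + Cl → Cl:1
Element totals:
  C: 15
  H: 14
  Cl: 1
  N: 1
  O: 2
Molecular formula: C15H14ClNO2.
  M = 15(12.0) + 14(1.007825) + 34.968853 + 14.003074 + 2(15.994915)
    = 180.000000 + 14.109550 + 34.968853 + 14.003074 + 31.989830 = 275.071307

275.0713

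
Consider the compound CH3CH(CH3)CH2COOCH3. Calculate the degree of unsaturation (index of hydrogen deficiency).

1

Atom tally by fragment:
  CH3 → C:1 H:3
  CH(CH3) → C:2 H:4
  CH2COOCH3 → C:3 H:5 O:2
Element totals:
  C: 6
  H: 12
  O: 2
Molecular formula: C6H12O2.
DoU = (2C + 2 + N − H − X) / 2 = (2·6 + 2 + 0 − 12 − 0) / 2 = 1.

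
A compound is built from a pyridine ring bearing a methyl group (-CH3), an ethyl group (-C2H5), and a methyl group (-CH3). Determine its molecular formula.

C9H13N

Atom tally by fragment:
  pyridine ring core → C:5 H:5 N:1
  (− 3 ring H displaced by substituents)
  + CH3 → C:1 H:3
  + C2H5 → C:2 H:5
  + CH3 → C:1 H:3
Element totals:
  C: 9
  H: 13
  N: 1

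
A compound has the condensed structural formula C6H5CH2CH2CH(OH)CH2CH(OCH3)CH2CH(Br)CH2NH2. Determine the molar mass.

Atom tally by fragment:
  C6H5CH2 → C:7 H:7
  CH2 → C:1 H:2
  CH(OH) → C:1 H:2 O:1
  CH2 → C:1 H:2
  CH(OCH3) → C:2 H:4 O:1
  CH2 → C:1 H:2
  CH(Br) → C:1 H:1 Br:1
  CH2NH2 → C:1 H:4 N:1
Element totals:
  C: 15
  H: 24
  Br: 1
  N: 1
  O: 2
Molecular formula: C15H24BrNO2.
  M = 15(12.011) + 24(1.008) + 79.904 + 14.007 + 2(15.999)
    = 180.165 + 24.192 + 79.904 + 14.007 + 31.998 = 330.266

330.27 g/mol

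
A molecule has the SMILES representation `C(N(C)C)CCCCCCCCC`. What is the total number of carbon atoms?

Atom tally by fragment:
  (CH3)2NCH2 → C:3 H:8 N:1
  CH2 → C:1 H:2
  CH2 → C:1 H:2
  CH2 → C:1 H:2
  CH2 → C:1 H:2
  CH2 → C:1 H:2
  CH2 → C:1 H:2
  CH2 → C:1 H:2
  CH2 → C:1 H:2
  CH3 → C:1 H:3
Element totals:
  C: 12
  H: 27
  N: 1

12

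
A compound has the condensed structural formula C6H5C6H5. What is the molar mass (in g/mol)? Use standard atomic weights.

Atom tally by fragment:
  benzene ring core → C:6 H:6
  (− 1 ring H displaced by substituents)
  + C6H5 → C:6 H:5
Element totals:
  C: 12
  H: 10
Molecular formula: C12H10.
  M = 12(12.011) + 10(1.008)
    = 144.132 + 10.080 = 154.212

154.21 g/mol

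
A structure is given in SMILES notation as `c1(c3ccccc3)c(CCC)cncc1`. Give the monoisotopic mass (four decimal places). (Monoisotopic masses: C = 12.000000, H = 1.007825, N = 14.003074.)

197.1204

Atom tally by fragment:
  pyridine ring core → C:5 H:5 N:1
  (− 2 ring H displaced by substituents)
  + C6H5 → C:6 H:5
  + CH2CH2CH3 → C:3 H:7
Element totals:
  C: 14
  H: 15
  N: 1
Molecular formula: C14H15N.
  M = 14(12.0) + 15(1.007825) + 14.003074
    = 168.000000 + 15.117375 + 14.003074 = 197.120449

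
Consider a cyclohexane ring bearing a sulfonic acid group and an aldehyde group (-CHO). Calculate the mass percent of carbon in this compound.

43.74%

Atom tally by fragment:
  cyclohexane ring core → C:6 H:12
  (− 2 ring H displaced by substituents)
  + SO3H → S:1 O:3 H:1
  + CHO → C:1 H:1 O:1
Element totals:
  C: 7
  H: 12
  O: 4
  S: 1
Molecular formula: C7H12O4S.
Molar mass = 192.229 g/mol.
Mass from C: 7 × 12.011 = 84.077 g/mol.
%C = 84.077 / 192.229 × 100 = 43.74%.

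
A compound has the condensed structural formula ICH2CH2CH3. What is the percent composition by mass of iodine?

Atom tally by fragment:
  ICH2 → C:1 H:2 I:1
  CH2 → C:1 H:2
  CH3 → C:1 H:3
Element totals:
  C: 3
  H: 7
  I: 1
Molecular formula: C3H7I.
Molar mass = 169.993 g/mol.
Mass from I: 1 × 126.904 = 126.904 g/mol.
%I = 126.904 / 169.993 × 100 = 74.65%.

74.65%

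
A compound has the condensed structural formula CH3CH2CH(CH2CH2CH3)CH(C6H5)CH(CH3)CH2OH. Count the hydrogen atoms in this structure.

26

Atom tally by fragment:
  CH3 → C:1 H:3
  CH2 → C:1 H:2
  CH(CH2CH2CH3) → C:4 H:8
  CH(C6H5) → C:7 H:6
  CH(CH3) → C:2 H:4
  CH2OH → C:1 H:3 O:1
Element totals:
  C: 16
  H: 26
  O: 1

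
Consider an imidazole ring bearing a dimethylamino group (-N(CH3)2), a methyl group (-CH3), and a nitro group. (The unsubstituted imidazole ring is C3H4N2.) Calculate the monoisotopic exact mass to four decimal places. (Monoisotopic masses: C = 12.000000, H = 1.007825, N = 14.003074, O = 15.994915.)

Atom tally by fragment:
  imidazole ring core → C:3 H:4 N:2
  (− 3 ring H displaced by substituents)
  + N(CH3)2 → N:1 C:2 H:6
  + CH3 → C:1 H:3
  + NO2 → N:1 O:2
Element totals:
  C: 6
  H: 10
  N: 4
  O: 2
Molecular formula: C6H10N4O2.
  M = 6(12.0) + 10(1.007825) + 4(14.003074) + 2(15.994915)
    = 72.000000 + 10.078250 + 56.012296 + 31.989830 = 170.080376

170.0804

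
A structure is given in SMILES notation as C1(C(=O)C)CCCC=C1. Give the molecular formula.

Atom tally by fragment:
  cyclohexene ring core → C:6 H:10
  (− 1 ring H displaced by substituents)
  + COCH3 → C:2 H:3 O:1
Element totals:
  C: 8
  H: 12
  O: 1

C8H12O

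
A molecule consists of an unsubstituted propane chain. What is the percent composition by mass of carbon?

Atom tally by fragment:
  CH3 → C:1 H:3
  CH2 → C:1 H:2
  CH3 → C:1 H:3
Element totals:
  C: 3
  H: 8
Molecular formula: C3H8.
Molar mass = 44.097 g/mol.
Mass from C: 3 × 12.011 = 36.033 g/mol.
%C = 36.033 / 44.097 × 100 = 81.71%.

81.71%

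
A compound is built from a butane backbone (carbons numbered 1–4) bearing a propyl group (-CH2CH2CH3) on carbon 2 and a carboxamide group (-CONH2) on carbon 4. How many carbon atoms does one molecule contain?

8

Atom tally by fragment:
  CH3 → C:1 H:3
  CH(CH2CH2CH3) → C:4 H:8
  CH2 → C:1 H:2
  CH2CONH2 → C:2 H:4 O:1 N:1
Element totals:
  C: 8
  H: 17
  N: 1
  O: 1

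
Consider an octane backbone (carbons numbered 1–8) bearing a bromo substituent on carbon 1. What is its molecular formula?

Atom tally by fragment:
  BrCH2 → C:1 H:2 Br:1
  CH2 → C:1 H:2
  CH2 → C:1 H:2
  CH2 → C:1 H:2
  CH2 → C:1 H:2
  CH2 → C:1 H:2
  CH2 → C:1 H:2
  CH3 → C:1 H:3
Element totals:
  C: 8
  H: 17
  Br: 1

C8H17Br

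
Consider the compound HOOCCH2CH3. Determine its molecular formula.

Element totals:
  C: 3
  H: 6
  O: 2

C3H6O2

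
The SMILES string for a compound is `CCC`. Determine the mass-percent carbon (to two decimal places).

Atom tally by fragment:
  CH3 → C:1 H:3
  CH2 → C:1 H:2
  CH3 → C:1 H:3
Element totals:
  C: 3
  H: 8
Molecular formula: C3H8.
Molar mass = 44.097 g/mol.
Mass from C: 3 × 12.011 = 36.033 g/mol.
%C = 36.033 / 44.097 × 100 = 81.71%.

81.71%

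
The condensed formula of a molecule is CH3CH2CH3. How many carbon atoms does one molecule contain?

Atom tally by fragment:
  CH3 → C:1 H:3
  CH2 → C:1 H:2
  CH3 → C:1 H:3
Element totals:
  C: 3
  H: 8

3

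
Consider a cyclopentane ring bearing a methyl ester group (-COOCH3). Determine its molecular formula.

Atom tally by fragment:
  cyclopentane ring core → C:5 H:10
  (− 1 ring H displaced by substituents)
  + COOCH3 → C:2 H:3 O:2
Element totals:
  C: 7
  H: 12
  O: 2

C7H12O2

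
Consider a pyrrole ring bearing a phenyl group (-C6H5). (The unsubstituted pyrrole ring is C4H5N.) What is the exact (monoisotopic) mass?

143.0735

Atom tally by fragment:
  pyrrole ring core → C:4 H:5 N:1
  (− 1 ring H displaced by substituents)
  + C6H5 → C:6 H:5
Element totals:
  C: 10
  H: 9
  N: 1
Molecular formula: C10H9N.
  M = 10(12.0) + 9(1.007825) + 14.003074
    = 120.000000 + 9.070425 + 14.003074 = 143.073499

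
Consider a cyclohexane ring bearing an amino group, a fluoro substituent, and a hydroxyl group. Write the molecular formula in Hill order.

Atom tally by fragment:
  cyclohexane ring core → C:6 H:12
  (− 3 ring H displaced by substituents)
  + NH2 → N:1 H:2
  + F → F:1
  + OH → O:1 H:1
Element totals:
  C: 6
  H: 12
  F: 1
  N: 1
  O: 1

C6H12FNO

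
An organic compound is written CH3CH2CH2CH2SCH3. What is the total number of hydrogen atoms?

Atom tally by fragment:
  CH3 → C:1 H:3
  CH2 → C:1 H:2
  CH2 → C:1 H:2
  CH2SCH3 → C:2 H:5 S:1
Element totals:
  C: 5
  H: 12
  S: 1

12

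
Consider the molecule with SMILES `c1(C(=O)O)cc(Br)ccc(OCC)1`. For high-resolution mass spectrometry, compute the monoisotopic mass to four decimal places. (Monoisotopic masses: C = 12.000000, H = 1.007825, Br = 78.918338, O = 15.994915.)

243.9735

Atom tally by fragment:
  benzene ring core → C:6 H:6
  (− 3 ring H displaced by substituents)
  + COOH → C:1 H:1 O:2
  + Br → Br:1
  + OC2H5 → C:2 H:5 O:1
Element totals:
  C: 9
  H: 9
  Br: 1
  O: 3
Molecular formula: C9H9BrO3.
  M = 9(12.0) + 9(1.007825) + 78.918338 + 3(15.994915)
    = 108.000000 + 9.070425 + 78.918338 + 47.984745 = 243.973508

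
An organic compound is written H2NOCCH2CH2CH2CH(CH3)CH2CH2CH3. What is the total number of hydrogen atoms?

19

Element totals:
  C: 9
  H: 19
  N: 1
  O: 1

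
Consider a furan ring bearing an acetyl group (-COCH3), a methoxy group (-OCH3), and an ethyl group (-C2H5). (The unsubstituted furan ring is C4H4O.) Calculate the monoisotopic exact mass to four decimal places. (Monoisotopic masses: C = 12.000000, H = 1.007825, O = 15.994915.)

Atom tally by fragment:
  furan ring core → C:4 H:4 O:1
  (− 3 ring H displaced by substituents)
  + COCH3 → C:2 H:3 O:1
  + OCH3 → C:1 H:3 O:1
  + C2H5 → C:2 H:5
Element totals:
  C: 9
  H: 12
  O: 3
Molecular formula: C9H12O3.
  M = 9(12.0) + 12(1.007825) + 3(15.994915)
    = 108.000000 + 12.093900 + 47.984745 = 168.078645

168.0786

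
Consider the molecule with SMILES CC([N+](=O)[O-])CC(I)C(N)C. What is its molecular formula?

C6H13IN2O2

Atom tally by fragment:
  CH3 → C:1 H:3
  CH(NO2) → C:1 H:1 N:1 O:2
  CH2 → C:1 H:2
  CH(I) → C:1 H:1 I:1
  CH(NH2) → C:1 H:3 N:1
  CH3 → C:1 H:3
Element totals:
  C: 6
  H: 13
  I: 1
  N: 2
  O: 2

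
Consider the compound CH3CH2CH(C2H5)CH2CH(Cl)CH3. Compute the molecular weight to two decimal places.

148.67 g/mol

Element totals:
  C: 8
  H: 17
  Cl: 1
Molecular formula: C8H17Cl.
  M = 8(12.011) + 17(1.008) + 35.45
    = 96.088 + 17.136 + 35.450 = 148.674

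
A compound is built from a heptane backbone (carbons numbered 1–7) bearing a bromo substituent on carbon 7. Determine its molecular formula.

Atom tally by fragment:
  CH3 → C:1 H:3
  CH2 → C:1 H:2
  CH2 → C:1 H:2
  CH2 → C:1 H:2
  CH2 → C:1 H:2
  CH2 → C:1 H:2
  CH2Br → C:1 H:2 Br:1
Element totals:
  C: 7
  H: 15
  Br: 1

C7H15Br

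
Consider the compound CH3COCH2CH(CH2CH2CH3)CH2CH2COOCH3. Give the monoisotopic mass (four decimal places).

200.1412

Atom tally by fragment:
  CH3COCH2 → C:3 H:5 O:1
  CH(CH2CH2CH3) → C:4 H:8
  CH2 → C:1 H:2
  CH2COOCH3 → C:3 H:5 O:2
Element totals:
  C: 11
  H: 20
  O: 3
Molecular formula: C11H20O3.
  M = 11(12.0) + 20(1.007825) + 3(15.994915)
    = 132.000000 + 20.156500 + 47.984745 = 200.141245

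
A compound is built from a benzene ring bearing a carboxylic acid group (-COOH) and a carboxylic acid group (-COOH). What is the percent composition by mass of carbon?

57.84%

Atom tally by fragment:
  benzene ring core → C:6 H:6
  (− 2 ring H displaced by substituents)
  + COOH → C:1 H:1 O:2
  + COOH → C:1 H:1 O:2
Element totals:
  C: 8
  H: 6
  O: 4
Molecular formula: C8H6O4.
Molar mass = 166.132 g/mol.
Mass from C: 8 × 12.011 = 96.088 g/mol.
%C = 96.088 / 166.132 × 100 = 57.84%.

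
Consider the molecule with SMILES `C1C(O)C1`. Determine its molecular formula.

Atom tally by fragment:
  cyclopropane ring core → C:3 H:6
  (− 1 ring H displaced by substituents)
  + OH → O:1 H:1
Element totals:
  C: 3
  H: 6
  O: 1

C3H6O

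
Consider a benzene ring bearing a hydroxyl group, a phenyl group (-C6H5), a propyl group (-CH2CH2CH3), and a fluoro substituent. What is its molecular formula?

C15H15FO

Atom tally by fragment:
  benzene ring core → C:6 H:6
  (− 4 ring H displaced by substituents)
  + OH → O:1 H:1
  + C6H5 → C:6 H:5
  + CH2CH2CH3 → C:3 H:7
  + F → F:1
Element totals:
  C: 15
  H: 15
  F: 1
  O: 1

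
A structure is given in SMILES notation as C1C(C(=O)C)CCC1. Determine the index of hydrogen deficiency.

2

Atom tally by fragment:
  cyclopentane ring core → C:5 H:10
  (− 1 ring H displaced by substituents)
  + COCH3 → C:2 H:3 O:1
Element totals:
  C: 7
  H: 12
  O: 1
Molecular formula: C7H12O.
DoU = (2C + 2 + N − H − X) / 2 = (2·7 + 2 + 0 − 12 − 0) / 2 = 2.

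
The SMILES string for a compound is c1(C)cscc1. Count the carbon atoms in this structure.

Atom tally by fragment:
  thiophene ring core → C:4 H:4 S:1
  (− 1 ring H displaced by substituents)
  + CH3 → C:1 H:3
Element totals:
  C: 5
  H: 6
  S: 1

5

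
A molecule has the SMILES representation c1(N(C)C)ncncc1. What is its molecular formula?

Atom tally by fragment:
  pyrimidine ring core → C:4 H:4 N:2
  (− 1 ring H displaced by substituents)
  + N(CH3)2 → N:1 C:2 H:6
Element totals:
  C: 6
  H: 9
  N: 3

C6H9N3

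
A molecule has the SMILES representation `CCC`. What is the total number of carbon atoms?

3

Atom tally by fragment:
  CH3 → C:1 H:3
  CH2 → C:1 H:2
  CH3 → C:1 H:3
Element totals:
  C: 3
  H: 8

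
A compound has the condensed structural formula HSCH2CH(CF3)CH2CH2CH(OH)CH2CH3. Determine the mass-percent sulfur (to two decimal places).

14.82%

Atom tally by fragment:
  HSCH2 → C:1 H:3 S:1
  CH(CF3) → C:2 H:1 F:3
  CH2 → C:1 H:2
  CH2 → C:1 H:2
  CH(OH) → C:1 H:2 O:1
  CH2 → C:1 H:2
  CH3 → C:1 H:3
Element totals:
  C: 8
  H: 15
  F: 3
  O: 1
  S: 1
Molecular formula: C8H15F3OS.
Molar mass = 216.261 g/mol.
Mass from S: 1 × 32.06 = 32.060 g/mol.
%S = 32.060 / 216.261 × 100 = 14.82%.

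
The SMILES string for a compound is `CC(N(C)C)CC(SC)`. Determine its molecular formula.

Atom tally by fragment:
  CH3 → C:1 H:3
  CH(N(CH3)2) → C:3 H:7 N:1
  CH2 → C:1 H:2
  CH2SCH3 → C:2 H:5 S:1
Element totals:
  C: 7
  H: 17
  N: 1
  S: 1

C7H17NS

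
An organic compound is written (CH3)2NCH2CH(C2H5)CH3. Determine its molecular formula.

C7H17N

Element totals:
  C: 7
  H: 17
  N: 1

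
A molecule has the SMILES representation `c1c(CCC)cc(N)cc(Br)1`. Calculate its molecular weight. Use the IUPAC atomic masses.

214.11 g/mol

Atom tally by fragment:
  benzene ring core → C:6 H:6
  (− 3 ring H displaced by substituents)
  + CH2CH2CH3 → C:3 H:7
  + NH2 → N:1 H:2
  + Br → Br:1
Element totals:
  C: 9
  H: 12
  Br: 1
  N: 1
Molecular formula: C9H12BrN.
  M = 9(12.011) + 12(1.008) + 79.904 + 14.007
    = 108.099 + 12.096 + 79.904 + 14.007 = 214.106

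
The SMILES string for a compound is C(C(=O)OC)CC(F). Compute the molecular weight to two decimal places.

Atom tally by fragment:
  CH3OOCCH2 → C:3 H:5 O:2
  CH2 → C:1 H:2
  CH2F → C:1 H:2 F:1
Element totals:
  C: 5
  H: 9
  F: 1
  O: 2
Molecular formula: C5H9FO2.
  M = 5(12.011) + 9(1.008) + 18.998 + 2(15.999)
    = 60.055 + 9.072 + 18.998 + 31.998 = 120.123

120.12 g/mol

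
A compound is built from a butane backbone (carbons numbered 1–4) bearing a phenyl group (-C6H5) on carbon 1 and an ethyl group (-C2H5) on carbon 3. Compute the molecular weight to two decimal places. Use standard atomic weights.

Atom tally by fragment:
  C6H5CH2 → C:7 H:7
  CH2 → C:1 H:2
  CH(C2H5) → C:3 H:6
  CH3 → C:1 H:3
Element totals:
  C: 12
  H: 18
Molecular formula: C12H18.
  M = 12(12.011) + 18(1.008)
    = 144.132 + 18.144 = 162.276

162.28 g/mol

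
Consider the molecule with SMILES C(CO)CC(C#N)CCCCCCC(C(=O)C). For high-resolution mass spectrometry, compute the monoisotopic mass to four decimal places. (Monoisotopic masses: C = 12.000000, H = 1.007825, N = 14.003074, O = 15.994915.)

Atom tally by fragment:
  HOCH2CH2 → C:2 H:5 O:1
  CH2 → C:1 H:2
  CH(CN) → C:2 H:1 N:1
  CH2 → C:1 H:2
  CH2 → C:1 H:2
  CH2 → C:1 H:2
  CH2 → C:1 H:2
  CH2 → C:1 H:2
  CH2 → C:1 H:2
  CH2COCH3 → C:3 H:5 O:1
Element totals:
  C: 14
  H: 25
  N: 1
  O: 2
Molecular formula: C14H25NO2.
  M = 14(12.0) + 25(1.007825) + 14.003074 + 2(15.994915)
    = 168.000000 + 25.195625 + 14.003074 + 31.989830 = 239.188529

239.1885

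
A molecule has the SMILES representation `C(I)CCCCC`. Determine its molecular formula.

C6H13I

Atom tally by fragment:
  ICH2 → C:1 H:2 I:1
  CH2 → C:1 H:2
  CH2 → C:1 H:2
  CH2 → C:1 H:2
  CH2 → C:1 H:2
  CH3 → C:1 H:3
Element totals:
  C: 6
  H: 13
  I: 1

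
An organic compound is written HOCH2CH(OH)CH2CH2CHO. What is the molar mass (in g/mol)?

Element totals:
  C: 5
  H: 10
  O: 3
Molecular formula: C5H10O3.
  M = 5(12.011) + 10(1.008) + 3(15.999)
    = 60.055 + 10.080 + 47.997 = 118.132

118.13 g/mol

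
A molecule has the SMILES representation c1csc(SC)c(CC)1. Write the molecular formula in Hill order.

Atom tally by fragment:
  thiophene ring core → C:4 H:4 S:1
  (− 2 ring H displaced by substituents)
  + SCH3 → C:1 H:3 S:1
  + C2H5 → C:2 H:5
Element totals:
  C: 7
  H: 10
  S: 2

C7H10S2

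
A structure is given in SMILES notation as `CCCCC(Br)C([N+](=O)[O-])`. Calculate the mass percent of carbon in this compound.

34.31%

Atom tally by fragment:
  CH3 → C:1 H:3
  CH2 → C:1 H:2
  CH2 → C:1 H:2
  CH2 → C:1 H:2
  CH(Br) → C:1 H:1 Br:1
  CH2NO2 → C:1 H:2 N:1 O:2
Element totals:
  C: 6
  H: 12
  Br: 1
  N: 1
  O: 2
Molecular formula: C6H12BrNO2.
Molar mass = 210.071 g/mol.
Mass from C: 6 × 12.011 = 72.066 g/mol.
%C = 72.066 / 210.071 × 100 = 34.31%.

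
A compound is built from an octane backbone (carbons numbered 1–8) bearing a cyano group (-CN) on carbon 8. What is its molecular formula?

Atom tally by fragment:
  CH3 → C:1 H:3
  CH2 → C:1 H:2
  CH2 → C:1 H:2
  CH2 → C:1 H:2
  CH2 → C:1 H:2
  CH2 → C:1 H:2
  CH2 → C:1 H:2
  CH2CN → C:2 H:2 N:1
Element totals:
  C: 9
  H: 17
  N: 1

C9H17N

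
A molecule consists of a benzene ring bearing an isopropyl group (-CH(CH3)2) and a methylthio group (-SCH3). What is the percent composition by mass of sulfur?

Atom tally by fragment:
  benzene ring core → C:6 H:6
  (− 2 ring H displaced by substituents)
  + CH(CH3)2 → C:3 H:7
  + SCH3 → C:1 H:3 S:1
Element totals:
  C: 10
  H: 14
  S: 1
Molecular formula: C10H14S.
Molar mass = 166.282 g/mol.
Mass from S: 1 × 32.06 = 32.060 g/mol.
%S = 32.060 / 166.282 × 100 = 19.28%.

19.28%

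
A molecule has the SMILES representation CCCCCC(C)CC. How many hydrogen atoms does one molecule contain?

Atom tally by fragment:
  CH3 → C:1 H:3
  CH2 → C:1 H:2
  CH2 → C:1 H:2
  CH2 → C:1 H:2
  CH2 → C:1 H:2
  CH(CH3) → C:2 H:4
  CH2 → C:1 H:2
  CH3 → C:1 H:3
Element totals:
  C: 9
  H: 20

20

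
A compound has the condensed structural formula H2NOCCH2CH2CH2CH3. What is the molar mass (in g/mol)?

Atom tally by fragment:
  H2NOCCH2 → C:2 H:4 O:1 N:1
  CH2 → C:1 H:2
  CH2 → C:1 H:2
  CH3 → C:1 H:3
Element totals:
  C: 5
  H: 11
  N: 1
  O: 1
Molecular formula: C5H11NO.
  M = 5(12.011) + 11(1.008) + 14.007 + 15.999
    = 60.055 + 11.088 + 14.007 + 15.999 = 101.149

101.15 g/mol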